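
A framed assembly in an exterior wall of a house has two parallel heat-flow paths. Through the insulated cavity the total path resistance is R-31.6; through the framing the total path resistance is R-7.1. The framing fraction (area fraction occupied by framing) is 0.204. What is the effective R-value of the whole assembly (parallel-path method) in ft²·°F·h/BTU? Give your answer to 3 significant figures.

18.5 ft²·°F·h/BTU

U_eff = 0.796/31.6 + 0.204/7.1 = 0.02519 + 0.02873 = 0.05392
R_eff = 1/U_eff = 18.55 ft²·°F·h/BTU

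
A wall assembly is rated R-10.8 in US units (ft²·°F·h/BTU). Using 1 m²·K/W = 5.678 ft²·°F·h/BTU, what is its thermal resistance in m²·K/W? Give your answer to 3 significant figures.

R_SI = 10.8/5.678 = 1.902

1.90 m²·K/W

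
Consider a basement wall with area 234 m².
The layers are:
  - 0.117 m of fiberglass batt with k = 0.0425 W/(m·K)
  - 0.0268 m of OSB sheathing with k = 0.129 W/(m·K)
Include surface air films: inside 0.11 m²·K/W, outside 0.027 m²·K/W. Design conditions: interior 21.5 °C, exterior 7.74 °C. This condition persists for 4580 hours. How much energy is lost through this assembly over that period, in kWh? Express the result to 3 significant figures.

0.117/0.0425 = 2.753
0.0268/0.129 = 0.2078
R_total = 0.11 + 2.753 + 0.2078 + 0.027 = 3.098 m²·K/W
Q = 234 × (21.5 − 7.74) / 3.098 = 1039 W
E = 1039 W × 4580 h / 1000 = 4761 kWh

4760 kWh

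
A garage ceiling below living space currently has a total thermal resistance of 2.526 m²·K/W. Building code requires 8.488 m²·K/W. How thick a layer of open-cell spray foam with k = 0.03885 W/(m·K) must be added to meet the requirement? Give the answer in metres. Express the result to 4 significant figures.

0.2316 m

ΔR = 8.488 − 2.526 = 5.962 m²·K/W
L = ΔR × k = 5.962 × 0.03885 = 0.23162 m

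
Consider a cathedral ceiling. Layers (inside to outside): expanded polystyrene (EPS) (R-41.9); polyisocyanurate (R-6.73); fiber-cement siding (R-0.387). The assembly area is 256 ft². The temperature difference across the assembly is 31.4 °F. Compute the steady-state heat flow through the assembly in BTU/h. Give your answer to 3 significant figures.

164 BTU/h

R_total = 41.9 + 6.73 + 0.387 = 49.02 ft²·°F·h/BTU
Q = A·ΔT/R = 256 × 31.4 / 49.02 = 164 BTU/h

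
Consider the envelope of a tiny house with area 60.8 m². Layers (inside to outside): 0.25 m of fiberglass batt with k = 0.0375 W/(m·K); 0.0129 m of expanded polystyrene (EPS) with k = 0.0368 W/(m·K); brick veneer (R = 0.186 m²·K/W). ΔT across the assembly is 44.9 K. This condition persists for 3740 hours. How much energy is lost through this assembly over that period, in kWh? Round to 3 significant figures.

0.25/0.0375 = 6.667
0.0129/0.0368 = 0.3505
R_total = 6.667 + 0.3505 + 0.186 = 7.203 m²·K/W
Q = 60.8 × 44.9 / 7.203 = 379 W
E = 379 W × 3740 h / 1000 = 1417 kWh

1420 kWh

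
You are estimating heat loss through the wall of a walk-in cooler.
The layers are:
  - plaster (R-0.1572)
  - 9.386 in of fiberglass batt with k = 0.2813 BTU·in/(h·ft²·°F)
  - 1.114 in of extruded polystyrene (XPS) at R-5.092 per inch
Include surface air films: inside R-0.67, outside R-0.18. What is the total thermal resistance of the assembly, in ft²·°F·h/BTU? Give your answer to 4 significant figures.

40.05 ft²·°F·h/BTU

9.386/0.2813 = 33.367
1.114 × 5.092 = 5.6725
R_total = 0.67 + 0.1572 + 33.367 + 5.6725 + 0.18 = 40.046 ft²·°F·h/BTU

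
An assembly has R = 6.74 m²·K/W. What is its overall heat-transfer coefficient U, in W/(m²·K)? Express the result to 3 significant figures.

U = 1/R = 1/6.74 = 0.1484

0.148 W/(m²·K)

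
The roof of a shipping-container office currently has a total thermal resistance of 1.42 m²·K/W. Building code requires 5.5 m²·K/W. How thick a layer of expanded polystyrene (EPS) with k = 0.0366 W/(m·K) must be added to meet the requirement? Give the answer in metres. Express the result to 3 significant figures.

0.149 m

ΔR = 5.5 − 1.42 = 4.08 m²·K/W
L = ΔR × k = 4.08 × 0.0366 = 0.1493 m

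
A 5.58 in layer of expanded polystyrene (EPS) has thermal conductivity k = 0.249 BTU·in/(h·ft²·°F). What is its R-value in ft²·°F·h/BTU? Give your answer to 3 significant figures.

R = L/k = 5.58/0.249 = 22.41 ft²·°F·h/BTU

22.4 ft²·°F·h/BTU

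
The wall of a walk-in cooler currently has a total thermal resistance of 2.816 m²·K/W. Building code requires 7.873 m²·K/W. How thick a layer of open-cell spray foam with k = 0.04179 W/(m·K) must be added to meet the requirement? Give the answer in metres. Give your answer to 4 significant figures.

0.2113 m

ΔR = 7.873 − 2.816 = 5.057 m²·K/W
L = ΔR × k = 5.057 × 0.04179 = 0.21133 m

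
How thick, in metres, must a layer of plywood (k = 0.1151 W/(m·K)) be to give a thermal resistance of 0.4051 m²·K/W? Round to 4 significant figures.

L = R·k = 0.4051 × 0.1151 = 0.046627 m

0.04663 m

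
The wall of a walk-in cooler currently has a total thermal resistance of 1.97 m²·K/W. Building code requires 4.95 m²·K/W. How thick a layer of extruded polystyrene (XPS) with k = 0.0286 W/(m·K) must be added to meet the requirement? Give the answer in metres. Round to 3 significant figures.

ΔR = 4.95 − 1.97 = 2.98 m²·K/W
L = ΔR × k = 2.98 × 0.0286 = 0.08523 m

0.0852 m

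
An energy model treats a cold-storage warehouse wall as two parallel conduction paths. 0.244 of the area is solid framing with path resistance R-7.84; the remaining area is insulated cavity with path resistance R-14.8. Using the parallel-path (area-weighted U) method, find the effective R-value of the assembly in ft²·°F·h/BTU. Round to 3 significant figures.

U_eff = 0.756/14.8 + 0.244/7.84 = 0.05108 + 0.03112 = 0.0822
R_eff = 1/U_eff = 12.16 ft²·°F·h/BTU

12.2 ft²·°F·h/BTU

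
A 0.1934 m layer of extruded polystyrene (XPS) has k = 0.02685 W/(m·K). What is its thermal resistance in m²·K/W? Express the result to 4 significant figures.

R = L/k = 0.1934/0.02685 = 7.203 m²·K/W

7.203 m²·K/W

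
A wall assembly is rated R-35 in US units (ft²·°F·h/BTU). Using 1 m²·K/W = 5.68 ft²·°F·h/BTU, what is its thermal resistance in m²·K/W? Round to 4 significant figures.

6.162 m²·K/W

R_SI = 35/5.68 = 6.162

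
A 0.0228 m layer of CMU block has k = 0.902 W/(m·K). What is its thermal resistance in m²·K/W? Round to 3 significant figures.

R = L/k = 0.0228/0.902 = 0.02528 m²·K/W

0.0253 m²·K/W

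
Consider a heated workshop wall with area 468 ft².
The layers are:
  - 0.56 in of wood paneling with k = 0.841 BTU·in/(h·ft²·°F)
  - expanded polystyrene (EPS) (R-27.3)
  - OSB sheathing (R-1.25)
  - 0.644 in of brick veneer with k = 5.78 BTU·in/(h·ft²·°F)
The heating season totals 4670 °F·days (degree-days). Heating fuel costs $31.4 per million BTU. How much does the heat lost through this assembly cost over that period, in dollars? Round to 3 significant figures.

56.2 dollars

0.56/0.841 = 0.6659
0.644/5.78 = 0.1114
R_total = 0.6659 + 27.3 + 1.25 + 0.1114 = 29.33 ft²·°F·h/BTU
E = A × HDD × 24 / R = 468 × 4670 × 24 / 29.33 = 1789000 BTU
Cost = 1789000/10⁶ × 31.4 = $56.16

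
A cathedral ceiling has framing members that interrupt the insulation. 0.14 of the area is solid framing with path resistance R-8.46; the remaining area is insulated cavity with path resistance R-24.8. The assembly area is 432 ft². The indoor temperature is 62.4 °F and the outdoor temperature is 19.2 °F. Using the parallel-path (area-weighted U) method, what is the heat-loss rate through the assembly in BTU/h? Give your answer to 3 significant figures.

956 BTU/h

U_eff = 0.86/24.8 + 0.14/8.46 = 0.03468 + 0.01655 = 0.05123
R_eff = 1/U_eff = 19.52 ft²·°F·h/BTU
Q = 432 × (62.4 − 19.2) / 19.52 = 956 BTU/h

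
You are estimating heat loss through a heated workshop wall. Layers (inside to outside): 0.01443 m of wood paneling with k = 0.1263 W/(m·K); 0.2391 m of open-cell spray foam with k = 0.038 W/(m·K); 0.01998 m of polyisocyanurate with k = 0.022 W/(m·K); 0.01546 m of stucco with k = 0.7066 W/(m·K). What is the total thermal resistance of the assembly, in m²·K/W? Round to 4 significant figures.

7.336 m²·K/W

0.01443/0.1263 = 0.11425
0.2391/0.038 = 6.2921
0.01998/0.022 = 0.90818
0.01546/0.7066 = 0.021879
R_total = 0.11425 + 6.2921 + 0.90818 + 0.021879 = 7.3364 m²·K/W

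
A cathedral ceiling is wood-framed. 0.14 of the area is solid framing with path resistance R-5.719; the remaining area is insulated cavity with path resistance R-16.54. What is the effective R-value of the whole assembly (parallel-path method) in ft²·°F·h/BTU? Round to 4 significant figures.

13.08 ft²·°F·h/BTU

U_eff = 0.86/16.54 + 0.14/5.719 = 0.051995 + 0.02448 = 0.076475
R_eff = 1/U_eff = 13.076 ft²·°F·h/BTU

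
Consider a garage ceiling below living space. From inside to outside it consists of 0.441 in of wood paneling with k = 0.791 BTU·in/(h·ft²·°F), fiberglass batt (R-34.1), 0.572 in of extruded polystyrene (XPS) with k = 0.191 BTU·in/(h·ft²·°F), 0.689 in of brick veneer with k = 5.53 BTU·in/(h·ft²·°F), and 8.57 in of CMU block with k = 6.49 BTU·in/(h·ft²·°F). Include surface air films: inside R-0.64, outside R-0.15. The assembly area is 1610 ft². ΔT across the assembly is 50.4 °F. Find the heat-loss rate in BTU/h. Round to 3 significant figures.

0.441/0.791 = 0.5575
0.572/0.191 = 2.995
0.689/5.53 = 0.1246
8.57/6.49 = 1.32
R_total = 0.64 + 0.5575 + 34.1 + 2.995 + 0.1246 + 1.32 + 0.15 = 39.89 ft²·°F·h/BTU
Q = A·ΔT/R = 1610 × 50.4 / 39.89 = 2034 BTU/h

2030 BTU/h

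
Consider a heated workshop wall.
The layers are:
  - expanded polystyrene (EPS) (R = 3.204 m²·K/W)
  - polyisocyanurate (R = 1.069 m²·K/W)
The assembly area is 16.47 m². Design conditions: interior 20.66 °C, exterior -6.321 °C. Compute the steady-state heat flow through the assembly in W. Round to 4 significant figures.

104.0 W

R_total = 3.204 + 1.069 = 4.273 m²·K/W
Q = A·ΔT/R = 16.47 × (20.66 − (-6.321)) / 4.273 = 104 W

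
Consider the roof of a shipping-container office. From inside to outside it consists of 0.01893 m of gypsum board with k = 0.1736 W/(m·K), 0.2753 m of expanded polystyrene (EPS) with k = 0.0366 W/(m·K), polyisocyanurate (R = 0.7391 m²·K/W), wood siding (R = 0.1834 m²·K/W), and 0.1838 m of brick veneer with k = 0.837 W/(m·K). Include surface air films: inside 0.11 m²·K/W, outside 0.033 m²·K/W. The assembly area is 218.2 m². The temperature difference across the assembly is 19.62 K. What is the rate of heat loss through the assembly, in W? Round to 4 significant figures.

0.01893/0.1736 = 0.10904
0.2753/0.0366 = 7.5219
0.1838/0.837 = 0.21959
R_total = 0.11 + 0.10904 + 7.5219 + 0.7391 + 0.1834 + 0.21959 + 0.033 = 8.916 m²·K/W
Q = A·ΔT/R = 218.2 × 19.62 / 8.916 = 480.16 W

480.2 W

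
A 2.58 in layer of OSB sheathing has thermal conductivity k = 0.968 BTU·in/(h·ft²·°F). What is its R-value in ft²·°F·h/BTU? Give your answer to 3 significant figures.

R = L/k = 2.58/0.968 = 2.665 ft²·°F·h/BTU

2.67 ft²·°F·h/BTU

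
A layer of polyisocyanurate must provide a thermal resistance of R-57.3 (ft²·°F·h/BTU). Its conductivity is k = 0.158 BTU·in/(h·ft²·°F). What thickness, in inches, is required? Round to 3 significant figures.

L = R × k = 57.3 × 0.158 = 9.053 in

9.05 in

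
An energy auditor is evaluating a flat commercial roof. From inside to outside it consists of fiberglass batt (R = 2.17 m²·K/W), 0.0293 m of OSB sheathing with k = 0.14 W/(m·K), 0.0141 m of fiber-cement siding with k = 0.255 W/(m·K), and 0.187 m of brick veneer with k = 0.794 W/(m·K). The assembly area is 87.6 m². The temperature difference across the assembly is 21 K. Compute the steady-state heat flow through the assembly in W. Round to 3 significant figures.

689 W

0.0293/0.14 = 0.2093
0.0141/0.255 = 0.05529
0.187/0.794 = 0.2355
R_total = 2.17 + 0.2093 + 0.05529 + 0.2355 = 2.67 m²·K/W
Q = A·ΔT/R = 87.6 × 21 / 2.67 = 689 W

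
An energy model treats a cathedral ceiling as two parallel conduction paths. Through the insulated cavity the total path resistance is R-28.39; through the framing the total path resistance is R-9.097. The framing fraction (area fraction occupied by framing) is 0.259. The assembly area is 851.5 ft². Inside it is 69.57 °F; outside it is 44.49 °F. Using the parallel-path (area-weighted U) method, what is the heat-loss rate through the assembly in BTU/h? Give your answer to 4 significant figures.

U_eff = 0.741/28.39 + 0.259/9.097 = 0.026101 + 0.028471 = 0.054572
R_eff = 1/U_eff = 18.325 ft²·°F·h/BTU
Q = 851.5 × (69.57 − 44.49) / 18.325 = 1165.4 BTU/h

1165 BTU/h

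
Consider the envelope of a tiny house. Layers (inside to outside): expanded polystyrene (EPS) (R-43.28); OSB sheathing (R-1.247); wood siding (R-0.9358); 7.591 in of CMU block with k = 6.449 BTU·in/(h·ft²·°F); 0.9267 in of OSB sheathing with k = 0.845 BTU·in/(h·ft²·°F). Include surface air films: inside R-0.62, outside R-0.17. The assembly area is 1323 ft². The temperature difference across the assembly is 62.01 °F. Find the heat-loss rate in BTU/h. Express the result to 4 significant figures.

7.591/6.449 = 1.1771
0.9267/0.845 = 1.0967
R_total = 0.62 + 43.28 + 1.247 + 0.9358 + 1.1771 + 1.0967 + 0.17 = 48.527 ft²·°F·h/BTU
Q = A·ΔT/R = 1323 × 62.01 / 48.527 = 1690.6 BTU/h

1691 BTU/h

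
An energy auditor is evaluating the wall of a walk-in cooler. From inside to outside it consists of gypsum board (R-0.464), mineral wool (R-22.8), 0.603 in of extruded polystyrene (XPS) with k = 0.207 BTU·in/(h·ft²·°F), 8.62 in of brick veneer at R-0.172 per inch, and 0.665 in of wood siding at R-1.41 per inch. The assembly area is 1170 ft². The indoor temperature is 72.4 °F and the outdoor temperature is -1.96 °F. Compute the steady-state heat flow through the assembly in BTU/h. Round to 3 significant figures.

3040 BTU/h

0.603/0.207 = 2.913
8.62 × 0.172 = 1.483
0.665 × 1.41 = 0.9376
R_total = 0.464 + 22.8 + 2.913 + 1.483 + 0.9376 = 28.6 ft²·°F·h/BTU
Q = A·ΔT/R = 1170 × (72.4 − (-1.96)) / 28.6 = 3042 BTU/h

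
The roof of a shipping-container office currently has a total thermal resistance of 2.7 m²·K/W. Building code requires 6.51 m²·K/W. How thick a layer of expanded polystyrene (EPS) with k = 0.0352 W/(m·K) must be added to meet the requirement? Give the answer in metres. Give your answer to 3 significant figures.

ΔR = 6.51 − 2.7 = 3.81 m²·K/W
L = ΔR × k = 3.81 × 0.0352 = 0.1341 m

0.134 m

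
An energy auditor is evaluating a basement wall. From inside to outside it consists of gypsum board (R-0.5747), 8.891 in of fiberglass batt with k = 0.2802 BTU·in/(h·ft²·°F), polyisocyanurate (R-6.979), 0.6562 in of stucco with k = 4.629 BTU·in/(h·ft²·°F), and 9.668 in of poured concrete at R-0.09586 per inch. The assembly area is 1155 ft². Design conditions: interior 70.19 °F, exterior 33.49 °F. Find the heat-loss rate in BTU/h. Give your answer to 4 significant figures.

8.891/0.2802 = 31.731
0.6562/4.629 = 0.14176
9.668 × 0.09586 = 0.92677
R_total = 0.5747 + 31.731 + 6.979 + 0.14176 + 0.92677 = 40.353 ft²·°F·h/BTU
Q = A·ΔT/R = 1155 × (70.19 − 33.49) / 40.353 = 1050.4 BTU/h

1050 BTU/h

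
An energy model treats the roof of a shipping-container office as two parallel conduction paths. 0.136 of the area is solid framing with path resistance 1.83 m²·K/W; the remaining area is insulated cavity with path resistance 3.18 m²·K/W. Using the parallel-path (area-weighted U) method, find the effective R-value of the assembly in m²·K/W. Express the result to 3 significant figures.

U_eff = 0.864/3.18 + 0.136/1.83 = 0.2717 + 0.07432 = 0.346
R_eff = 1/U_eff = 2.89 m²·K/W

2.89 m²·K/W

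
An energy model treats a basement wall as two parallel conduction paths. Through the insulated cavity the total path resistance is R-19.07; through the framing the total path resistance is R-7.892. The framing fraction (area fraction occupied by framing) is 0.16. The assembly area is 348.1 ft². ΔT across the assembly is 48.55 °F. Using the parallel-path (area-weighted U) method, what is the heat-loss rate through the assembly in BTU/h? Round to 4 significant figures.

U_eff = 0.84/19.07 + 0.16/7.892 = 0.044048 + 0.020274 = 0.064322
R_eff = 1/U_eff = 15.547 ft²·°F·h/BTU
Q = 348.1 × 48.55 / 15.547 = 1087.1 BTU/h

1087 BTU/h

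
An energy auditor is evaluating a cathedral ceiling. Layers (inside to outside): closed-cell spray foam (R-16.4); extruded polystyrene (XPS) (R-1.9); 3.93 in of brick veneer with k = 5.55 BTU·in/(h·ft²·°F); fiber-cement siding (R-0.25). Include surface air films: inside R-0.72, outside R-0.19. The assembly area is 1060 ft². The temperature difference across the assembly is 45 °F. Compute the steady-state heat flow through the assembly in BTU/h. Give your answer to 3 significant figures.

2370 BTU/h

3.93/5.55 = 0.7081
R_total = 0.72 + 16.4 + 1.9 + 0.7081 + 0.25 + 0.19 = 20.17 ft²·°F·h/BTU
Q = A·ΔT/R = 1060 × 45 / 20.17 = 2365 BTU/h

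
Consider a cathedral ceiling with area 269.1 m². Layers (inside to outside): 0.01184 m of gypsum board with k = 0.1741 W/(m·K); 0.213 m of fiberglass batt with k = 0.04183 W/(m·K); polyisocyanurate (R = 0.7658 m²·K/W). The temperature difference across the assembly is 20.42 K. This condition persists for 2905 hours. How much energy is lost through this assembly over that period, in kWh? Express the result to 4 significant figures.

2694 kWh

0.01184/0.1741 = 0.068007
0.213/0.04183 = 5.092
R_total = 0.068007 + 5.092 + 0.7658 = 5.9258 m²·K/W
Q = 269.1 × 20.42 / 5.9258 = 927.3 W
E = 927.3 W × 2905 h / 1000 = 2693.8 kWh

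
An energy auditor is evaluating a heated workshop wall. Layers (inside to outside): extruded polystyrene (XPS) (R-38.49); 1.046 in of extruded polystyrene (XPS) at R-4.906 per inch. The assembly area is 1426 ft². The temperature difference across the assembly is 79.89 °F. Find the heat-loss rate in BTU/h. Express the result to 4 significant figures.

1.046 × 4.906 = 5.1317
R_total = 38.49 + 5.1317 = 43.622 ft²·°F·h/BTU
Q = A·ΔT/R = 1426 × 79.89 / 43.622 = 2611.6 BTU/h

2612 BTU/h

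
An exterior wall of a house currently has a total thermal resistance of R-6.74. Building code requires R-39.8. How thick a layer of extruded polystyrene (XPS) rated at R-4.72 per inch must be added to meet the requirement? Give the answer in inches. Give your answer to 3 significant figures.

7.00 in

ΔR = 39.8 − 6.74 = 33.06 ft²·°F·h/BTU
L = ΔR / (R/in) = 33.06/4.72 = 7.004 in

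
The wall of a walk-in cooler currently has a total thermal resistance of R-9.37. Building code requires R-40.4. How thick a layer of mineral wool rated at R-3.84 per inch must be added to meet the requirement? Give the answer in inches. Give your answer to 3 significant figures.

8.08 in

ΔR = 40.4 − 9.37 = 31.03 ft²·°F·h/BTU
L = ΔR / (R/in) = 31.03/3.84 = 8.081 in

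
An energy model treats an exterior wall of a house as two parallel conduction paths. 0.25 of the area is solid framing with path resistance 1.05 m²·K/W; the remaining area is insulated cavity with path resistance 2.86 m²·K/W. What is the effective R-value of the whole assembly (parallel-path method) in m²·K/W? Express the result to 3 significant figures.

U_eff = 0.75/2.86 + 0.25/1.05 = 0.2622 + 0.2381 = 0.5003
R_eff = 1/U_eff = 1.999 m²·K/W

2.00 m²·K/W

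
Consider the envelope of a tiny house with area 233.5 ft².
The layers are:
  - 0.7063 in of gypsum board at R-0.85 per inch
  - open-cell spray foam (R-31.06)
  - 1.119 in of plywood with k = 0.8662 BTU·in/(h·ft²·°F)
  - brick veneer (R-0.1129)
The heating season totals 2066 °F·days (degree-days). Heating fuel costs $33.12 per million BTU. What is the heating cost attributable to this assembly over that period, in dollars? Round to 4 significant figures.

11.60 dollars

0.7063 × 0.85 = 0.60035
1.119/0.8662 = 1.2918
R_total = 0.60035 + 31.06 + 1.2918 + 0.1129 = 33.065 ft²·°F·h/BTU
E = A × HDD × 24 / R = 233.5 × 2066 × 24 / 33.065 = 350150 BTU
Cost = 350150/10⁶ × 33.12 = $11.597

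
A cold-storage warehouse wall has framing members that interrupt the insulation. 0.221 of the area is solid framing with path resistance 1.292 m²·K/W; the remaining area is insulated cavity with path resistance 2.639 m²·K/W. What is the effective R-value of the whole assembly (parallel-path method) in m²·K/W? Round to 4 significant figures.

U_eff = 0.779/2.639 + 0.221/1.292 = 0.29519 + 0.17105 = 0.46624
R_eff = 1/U_eff = 2.1448 m²·K/W

2.145 m²·K/W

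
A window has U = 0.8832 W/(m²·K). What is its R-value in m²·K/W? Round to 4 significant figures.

R = 1/U = 1/0.8832 = 1.1322

1.132 m²·K/W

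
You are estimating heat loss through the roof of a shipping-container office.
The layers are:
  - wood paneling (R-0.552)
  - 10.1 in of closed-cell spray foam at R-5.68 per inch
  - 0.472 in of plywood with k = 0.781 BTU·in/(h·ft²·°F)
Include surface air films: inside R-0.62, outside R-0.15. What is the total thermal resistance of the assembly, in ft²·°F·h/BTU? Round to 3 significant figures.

10.1 × 5.68 = 57.37
0.472/0.781 = 0.6044
R_total = 0.62 + 0.552 + 57.37 + 0.6044 + 0.15 = 59.29 ft²·°F·h/BTU

59.3 ft²·°F·h/BTU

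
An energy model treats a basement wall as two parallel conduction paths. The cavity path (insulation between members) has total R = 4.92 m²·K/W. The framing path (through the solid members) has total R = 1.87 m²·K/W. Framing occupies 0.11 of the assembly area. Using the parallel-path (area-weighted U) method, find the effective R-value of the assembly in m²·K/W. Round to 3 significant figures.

4.17 m²·K/W

U_eff = 0.89/4.92 + 0.11/1.87 = 0.1809 + 0.05882 = 0.2397
R_eff = 1/U_eff = 4.172 m²·K/W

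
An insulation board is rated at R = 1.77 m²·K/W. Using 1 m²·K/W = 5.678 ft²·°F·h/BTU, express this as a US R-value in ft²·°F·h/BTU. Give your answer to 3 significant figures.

10.1 ft²·°F·h/BTU

R_US = 1.77 × 5.678 = 10.05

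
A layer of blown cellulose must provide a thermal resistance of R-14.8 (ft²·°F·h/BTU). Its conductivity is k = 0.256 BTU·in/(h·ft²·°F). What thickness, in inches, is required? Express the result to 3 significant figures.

L = R × k = 14.8 × 0.256 = 3.789 in

3.79 in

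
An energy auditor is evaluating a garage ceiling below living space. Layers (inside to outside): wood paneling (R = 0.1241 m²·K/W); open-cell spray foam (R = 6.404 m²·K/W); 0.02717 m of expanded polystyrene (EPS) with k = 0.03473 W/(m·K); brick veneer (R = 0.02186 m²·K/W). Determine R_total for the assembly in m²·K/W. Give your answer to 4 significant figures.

0.02717/0.03473 = 0.78232
R_total = 0.1241 + 6.404 + 0.78232 + 0.02186 = 7.3323 m²·K/W

7.332 m²·K/W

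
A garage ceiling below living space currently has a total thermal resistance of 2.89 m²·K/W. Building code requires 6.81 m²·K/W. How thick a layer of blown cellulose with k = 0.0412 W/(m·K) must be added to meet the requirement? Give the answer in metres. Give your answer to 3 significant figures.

ΔR = 6.81 − 2.89 = 3.92 m²·K/W
L = ΔR × k = 3.92 × 0.0412 = 0.1615 m

0.162 m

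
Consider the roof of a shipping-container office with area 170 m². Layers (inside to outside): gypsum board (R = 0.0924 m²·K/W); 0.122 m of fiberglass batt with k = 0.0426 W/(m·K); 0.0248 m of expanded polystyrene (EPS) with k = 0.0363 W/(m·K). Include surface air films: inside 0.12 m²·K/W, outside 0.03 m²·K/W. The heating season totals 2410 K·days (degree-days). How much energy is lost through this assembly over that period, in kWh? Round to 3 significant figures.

2590 kWh

0.122/0.0426 = 2.864
0.0248/0.0363 = 0.6832
R_total = 0.12 + 0.0924 + 2.864 + 0.6832 + 0.03 = 3.789 m²·K/W
E = A × HDD × 24 / R / 1000 = 170 × 2410 × 24 / 3.789 / 1000 = 2595 kWh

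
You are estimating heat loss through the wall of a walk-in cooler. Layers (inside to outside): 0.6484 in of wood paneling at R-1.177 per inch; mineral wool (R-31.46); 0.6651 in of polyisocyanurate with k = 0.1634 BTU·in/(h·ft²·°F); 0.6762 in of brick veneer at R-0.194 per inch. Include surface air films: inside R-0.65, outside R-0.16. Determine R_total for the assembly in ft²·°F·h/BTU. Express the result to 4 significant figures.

37.23 ft²·°F·h/BTU

0.6484 × 1.177 = 0.76317
0.6651/0.1634 = 4.0704
0.6762 × 0.194 = 0.13118
R_total = 0.65 + 0.76317 + 31.46 + 4.0704 + 0.13118 + 0.16 = 37.235 ft²·°F·h/BTU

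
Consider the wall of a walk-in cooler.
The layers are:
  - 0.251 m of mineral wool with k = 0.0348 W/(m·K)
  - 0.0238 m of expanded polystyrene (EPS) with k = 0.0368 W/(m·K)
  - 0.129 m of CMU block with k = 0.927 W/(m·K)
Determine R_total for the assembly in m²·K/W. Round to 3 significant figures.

0.251/0.0348 = 7.213
0.0238/0.0368 = 0.6467
0.129/0.927 = 0.1392
R_total = 7.213 + 0.6467 + 0.1392 = 7.999 m²·K/W

8.00 m²·K/W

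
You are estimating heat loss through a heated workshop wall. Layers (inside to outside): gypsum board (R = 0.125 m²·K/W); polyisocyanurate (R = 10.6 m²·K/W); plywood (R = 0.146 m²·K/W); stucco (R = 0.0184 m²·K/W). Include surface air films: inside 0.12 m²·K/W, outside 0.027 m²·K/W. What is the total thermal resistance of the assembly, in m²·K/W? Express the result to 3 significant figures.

R_total = 0.12 + 0.125 + 10.6 + 0.146 + 0.0184 + 0.027 = 11.04 m²·K/W

11.0 m²·K/W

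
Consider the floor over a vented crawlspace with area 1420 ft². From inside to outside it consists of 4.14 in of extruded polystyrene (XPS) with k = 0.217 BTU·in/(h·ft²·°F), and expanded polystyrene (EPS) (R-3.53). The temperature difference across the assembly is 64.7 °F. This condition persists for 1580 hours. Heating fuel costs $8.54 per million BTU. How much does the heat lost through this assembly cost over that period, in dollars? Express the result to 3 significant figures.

54.8 dollars

4.14/0.217 = 19.08
R_total = 19.08 + 3.53 = 22.61 ft²·°F·h/BTU
Q = 1420 × 64.7 / 22.61 = 4064 BTU/h
E = 4064 × 1580 = 6421000 BTU
Cost = 6421000/10⁶ × 8.54 = $54.83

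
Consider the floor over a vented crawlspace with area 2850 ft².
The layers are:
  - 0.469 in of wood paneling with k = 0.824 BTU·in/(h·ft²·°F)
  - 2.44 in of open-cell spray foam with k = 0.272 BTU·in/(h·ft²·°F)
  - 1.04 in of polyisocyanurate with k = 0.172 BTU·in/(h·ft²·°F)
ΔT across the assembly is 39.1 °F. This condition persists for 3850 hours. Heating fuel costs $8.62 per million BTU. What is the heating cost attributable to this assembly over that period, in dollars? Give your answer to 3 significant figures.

237 dollars

0.469/0.824 = 0.5692
2.44/0.272 = 8.971
1.04/0.172 = 6.047
R_total = 0.5692 + 8.971 + 6.047 = 15.59 ft²·°F·h/BTU
Q = 2850 × 39.1 / 15.59 = 7150 BTU/h
E = 7150 × 3850 = 27530000 BTU
Cost = 27530000/10⁶ × 8.62 = $237.3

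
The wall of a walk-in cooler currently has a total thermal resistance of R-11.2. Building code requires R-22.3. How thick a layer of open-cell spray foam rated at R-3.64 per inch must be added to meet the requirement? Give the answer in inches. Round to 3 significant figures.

3.05 in

ΔR = 22.3 − 11.2 = 11.1 ft²·°F·h/BTU
L = ΔR / (R/in) = 11.1/3.64 = 3.049 in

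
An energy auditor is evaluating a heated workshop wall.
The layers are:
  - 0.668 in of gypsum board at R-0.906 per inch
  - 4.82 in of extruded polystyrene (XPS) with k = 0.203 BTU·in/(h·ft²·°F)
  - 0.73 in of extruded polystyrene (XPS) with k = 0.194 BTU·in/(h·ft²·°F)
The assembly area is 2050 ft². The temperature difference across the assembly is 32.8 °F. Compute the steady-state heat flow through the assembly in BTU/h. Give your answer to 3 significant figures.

0.668 × 0.906 = 0.6052
4.82/0.203 = 23.74
0.73/0.194 = 3.763
R_total = 0.6052 + 23.74 + 3.763 = 28.11 ft²·°F·h/BTU
Q = A·ΔT/R = 2050 × 32.8 / 28.11 = 2392 BTU/h

2390 BTU/h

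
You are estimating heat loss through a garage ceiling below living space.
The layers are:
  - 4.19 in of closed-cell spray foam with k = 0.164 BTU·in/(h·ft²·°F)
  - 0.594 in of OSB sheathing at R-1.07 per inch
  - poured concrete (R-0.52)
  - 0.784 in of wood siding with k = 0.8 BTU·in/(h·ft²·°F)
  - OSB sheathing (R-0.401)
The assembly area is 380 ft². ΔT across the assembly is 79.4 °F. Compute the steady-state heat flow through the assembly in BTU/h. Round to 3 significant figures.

4.19/0.164 = 25.55
0.594 × 1.07 = 0.6356
0.784/0.8 = 0.98
R_total = 25.55 + 0.6356 + 0.52 + 0.98 + 0.401 = 28.09 ft²·°F·h/BTU
Q = A·ΔT/R = 380 × 79.4 / 28.09 = 1074 BTU/h

1070 BTU/h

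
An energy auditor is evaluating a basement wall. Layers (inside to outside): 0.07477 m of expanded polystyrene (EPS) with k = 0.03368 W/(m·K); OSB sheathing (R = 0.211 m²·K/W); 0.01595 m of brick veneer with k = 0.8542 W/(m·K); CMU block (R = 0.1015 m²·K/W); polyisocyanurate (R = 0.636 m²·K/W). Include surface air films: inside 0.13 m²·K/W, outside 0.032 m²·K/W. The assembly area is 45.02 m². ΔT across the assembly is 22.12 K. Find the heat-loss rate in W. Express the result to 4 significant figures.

297.3 W

0.07477/0.03368 = 2.22
0.01595/0.8542 = 0.018672
R_total = 0.13 + 2.22 + 0.211 + 0.018672 + 0.1015 + 0.636 + 0.032 = 3.3492 m²·K/W
Q = A·ΔT/R = 45.02 × 22.12 / 3.3492 = 297.34 W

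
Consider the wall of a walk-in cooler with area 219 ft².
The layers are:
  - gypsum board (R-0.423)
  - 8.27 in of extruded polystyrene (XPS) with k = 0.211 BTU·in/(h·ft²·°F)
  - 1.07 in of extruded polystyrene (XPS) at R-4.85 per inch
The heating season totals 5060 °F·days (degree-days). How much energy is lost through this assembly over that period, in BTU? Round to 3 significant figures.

594000 BTU

8.27/0.211 = 39.19
1.07 × 4.85 = 5.189
R_total = 0.423 + 39.19 + 5.189 = 44.81 ft²·°F·h/BTU
E = A × HDD × 24 / R = 219 × 5060 × 24 / 44.81 = 593600 BTU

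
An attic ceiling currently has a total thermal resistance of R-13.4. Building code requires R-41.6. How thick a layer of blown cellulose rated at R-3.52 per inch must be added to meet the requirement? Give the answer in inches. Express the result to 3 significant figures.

ΔR = 41.6 − 13.4 = 28.2 ft²·°F·h/BTU
L = ΔR / (R/in) = 28.2/3.52 = 8.011 in

8.01 in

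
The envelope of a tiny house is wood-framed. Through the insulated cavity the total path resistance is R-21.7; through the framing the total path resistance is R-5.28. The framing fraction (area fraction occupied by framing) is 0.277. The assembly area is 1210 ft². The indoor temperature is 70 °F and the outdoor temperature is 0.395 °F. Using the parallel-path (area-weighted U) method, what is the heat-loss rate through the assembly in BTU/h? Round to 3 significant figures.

7220 BTU/h

U_eff = 0.723/21.7 + 0.277/5.28 = 0.03332 + 0.05246 = 0.08578
R_eff = 1/U_eff = 11.66 ft²·°F·h/BTU
Q = 1210 × (70 − 0.395) / 11.66 = 7225 BTU/h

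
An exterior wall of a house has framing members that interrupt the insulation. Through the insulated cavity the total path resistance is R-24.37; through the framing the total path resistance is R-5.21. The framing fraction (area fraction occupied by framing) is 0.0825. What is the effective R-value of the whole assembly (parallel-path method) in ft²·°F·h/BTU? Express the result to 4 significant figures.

U_eff = 0.9175/24.37 + 0.0825/5.21 = 0.037649 + 0.015835 = 0.053484
R_eff = 1/U_eff = 18.697 ft²·°F·h/BTU

18.70 ft²·°F·h/BTU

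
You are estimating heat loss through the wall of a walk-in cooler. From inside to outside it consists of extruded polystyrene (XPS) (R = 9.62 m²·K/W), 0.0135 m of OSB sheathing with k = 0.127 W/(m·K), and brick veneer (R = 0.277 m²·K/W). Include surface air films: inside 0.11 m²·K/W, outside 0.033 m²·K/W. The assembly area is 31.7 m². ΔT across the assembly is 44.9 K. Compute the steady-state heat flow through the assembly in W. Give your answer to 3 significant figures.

0.0135/0.127 = 0.1063
R_total = 0.11 + 9.62 + 0.1063 + 0.277 + 0.033 = 10.15 m²·K/W
Q = A·ΔT/R = 31.7 × 44.9 / 10.15 = 140.3 W

140 W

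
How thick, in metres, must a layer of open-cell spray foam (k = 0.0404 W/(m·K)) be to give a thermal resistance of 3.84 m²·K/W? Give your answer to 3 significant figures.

0.155 m

L = R·k = 3.84 × 0.0404 = 0.1551 m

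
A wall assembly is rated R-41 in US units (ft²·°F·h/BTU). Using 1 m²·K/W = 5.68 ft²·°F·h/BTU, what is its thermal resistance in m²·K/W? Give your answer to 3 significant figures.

R_SI = 41/5.68 = 7.218

7.22 m²·K/W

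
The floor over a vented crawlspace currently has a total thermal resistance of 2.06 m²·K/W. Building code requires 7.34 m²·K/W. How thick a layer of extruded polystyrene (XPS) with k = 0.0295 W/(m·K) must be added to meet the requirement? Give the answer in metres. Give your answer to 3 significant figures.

0.156 m

ΔR = 7.34 − 2.06 = 5.28 m²·K/W
L = ΔR × k = 5.28 × 0.0295 = 0.1558 m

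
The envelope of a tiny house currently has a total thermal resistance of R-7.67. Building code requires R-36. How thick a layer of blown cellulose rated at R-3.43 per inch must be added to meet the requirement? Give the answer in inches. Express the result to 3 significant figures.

ΔR = 36 − 7.67 = 28.33 ft²·°F·h/BTU
L = ΔR / (R/in) = 28.33/3.43 = 8.259 in

8.26 in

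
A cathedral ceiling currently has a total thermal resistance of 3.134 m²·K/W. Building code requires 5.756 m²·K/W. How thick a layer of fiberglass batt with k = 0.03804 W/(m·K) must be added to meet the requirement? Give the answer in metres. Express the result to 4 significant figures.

0.09974 m

ΔR = 5.756 − 3.134 = 2.622 m²·K/W
L = ΔR × k = 2.622 × 0.03804 = 0.099741 m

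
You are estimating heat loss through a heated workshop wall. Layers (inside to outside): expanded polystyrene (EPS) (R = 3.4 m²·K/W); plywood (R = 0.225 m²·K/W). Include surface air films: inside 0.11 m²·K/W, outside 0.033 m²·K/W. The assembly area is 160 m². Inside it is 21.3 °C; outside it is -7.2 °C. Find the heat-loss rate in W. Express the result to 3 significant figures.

1210 W

R_total = 0.11 + 3.4 + 0.225 + 0.033 = 3.768 m²·K/W
Q = A·ΔT/R = 160 × (21.3 − (-7.2)) / 3.768 = 1210 W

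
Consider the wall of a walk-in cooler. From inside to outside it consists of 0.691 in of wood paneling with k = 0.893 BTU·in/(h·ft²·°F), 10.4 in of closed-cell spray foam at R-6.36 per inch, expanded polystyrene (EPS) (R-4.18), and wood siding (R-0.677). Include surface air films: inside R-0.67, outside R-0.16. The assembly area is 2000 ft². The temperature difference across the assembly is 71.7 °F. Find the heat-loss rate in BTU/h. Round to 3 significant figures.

0.691/0.893 = 0.7738
10.4 × 6.36 = 66.14
R_total = 0.67 + 0.7738 + 66.14 + 4.18 + 0.677 + 0.16 = 72.6 ft²·°F·h/BTU
Q = A·ΔT/R = 2000 × 71.7 / 72.6 = 1975 BTU/h

1980 BTU/h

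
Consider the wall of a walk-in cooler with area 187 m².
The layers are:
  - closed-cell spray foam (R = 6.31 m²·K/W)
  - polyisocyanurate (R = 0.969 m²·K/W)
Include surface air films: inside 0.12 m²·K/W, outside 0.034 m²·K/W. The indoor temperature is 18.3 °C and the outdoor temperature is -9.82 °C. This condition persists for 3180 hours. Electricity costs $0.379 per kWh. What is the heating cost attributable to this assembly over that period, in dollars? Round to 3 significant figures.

853 dollars

R_total = 0.12 + 6.31 + 0.969 + 0.034 = 7.433 m²·K/W
Q = 187 × (18.3 − (-9.82)) / 7.433 = 707.4 W
E = 707.4 W × 3180 h / 1000 = 2250 kWh
Cost = 2250 × 0.379 = $852.6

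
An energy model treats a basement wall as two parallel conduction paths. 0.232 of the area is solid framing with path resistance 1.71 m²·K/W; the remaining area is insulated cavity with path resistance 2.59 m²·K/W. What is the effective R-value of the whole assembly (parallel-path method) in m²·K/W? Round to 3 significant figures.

U_eff = 0.768/2.59 + 0.232/1.71 = 0.2965 + 0.1357 = 0.4322
R_eff = 1/U_eff = 2.314 m²·K/W

2.31 m²·K/W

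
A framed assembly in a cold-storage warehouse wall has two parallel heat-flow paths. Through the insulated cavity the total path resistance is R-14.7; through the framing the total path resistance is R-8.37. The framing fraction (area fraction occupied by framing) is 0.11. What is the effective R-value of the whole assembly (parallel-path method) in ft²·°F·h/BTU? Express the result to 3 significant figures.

U_eff = 0.89/14.7 + 0.11/8.37 = 0.06054 + 0.01314 = 0.07369
R_eff = 1/U_eff = 13.57 ft²·°F·h/BTU

13.6 ft²·°F·h/BTU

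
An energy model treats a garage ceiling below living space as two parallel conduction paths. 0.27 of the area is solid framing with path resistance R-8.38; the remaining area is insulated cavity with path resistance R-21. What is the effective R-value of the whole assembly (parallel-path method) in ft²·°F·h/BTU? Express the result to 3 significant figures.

14.9 ft²·°F·h/BTU

U_eff = 0.73/21 + 0.27/8.38 = 0.03476 + 0.03222 = 0.06698
R_eff = 1/U_eff = 14.93 ft²·°F·h/BTU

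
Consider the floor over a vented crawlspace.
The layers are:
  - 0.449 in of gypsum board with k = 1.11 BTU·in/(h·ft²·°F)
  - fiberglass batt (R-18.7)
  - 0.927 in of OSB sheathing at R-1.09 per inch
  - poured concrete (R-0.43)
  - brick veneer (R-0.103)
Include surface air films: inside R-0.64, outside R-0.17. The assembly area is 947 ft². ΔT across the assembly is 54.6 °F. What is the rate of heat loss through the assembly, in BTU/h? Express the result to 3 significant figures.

2410 BTU/h

0.449/1.11 = 0.4045
0.927 × 1.09 = 1.01
R_total = 0.64 + 0.4045 + 18.7 + 1.01 + 0.43 + 0.103 + 0.17 = 21.46 ft²·°F·h/BTU
Q = A·ΔT/R = 947 × 54.6 / 21.46 = 2410 BTU/h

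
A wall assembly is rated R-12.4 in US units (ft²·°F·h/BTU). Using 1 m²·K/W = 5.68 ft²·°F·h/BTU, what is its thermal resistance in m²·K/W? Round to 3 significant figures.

2.18 m²·K/W

R_SI = 12.4/5.68 = 2.183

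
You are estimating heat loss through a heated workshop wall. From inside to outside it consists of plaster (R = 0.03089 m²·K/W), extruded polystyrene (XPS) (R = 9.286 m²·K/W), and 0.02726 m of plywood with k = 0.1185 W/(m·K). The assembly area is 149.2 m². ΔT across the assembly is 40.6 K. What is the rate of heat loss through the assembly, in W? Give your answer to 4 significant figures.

634.5 W

0.02726/0.1185 = 0.23004
R_total = 0.03089 + 9.286 + 0.23004 = 9.5469 m²·K/W
Q = A·ΔT/R = 149.2 × 40.6 / 9.5469 = 634.5 W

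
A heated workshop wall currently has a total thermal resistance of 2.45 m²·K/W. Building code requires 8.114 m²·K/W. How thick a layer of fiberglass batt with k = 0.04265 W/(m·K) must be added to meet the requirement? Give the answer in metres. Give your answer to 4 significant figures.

0.2416 m

ΔR = 8.114 − 2.45 = 5.664 m²·K/W
L = ΔR × k = 5.664 × 0.04265 = 0.24157 m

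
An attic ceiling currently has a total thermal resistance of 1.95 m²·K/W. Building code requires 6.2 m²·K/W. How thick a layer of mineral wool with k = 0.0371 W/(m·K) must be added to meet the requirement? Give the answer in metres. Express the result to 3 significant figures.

0.158 m

ΔR = 6.2 − 1.95 = 4.25 m²·K/W
L = ΔR × k = 4.25 × 0.0371 = 0.1577 m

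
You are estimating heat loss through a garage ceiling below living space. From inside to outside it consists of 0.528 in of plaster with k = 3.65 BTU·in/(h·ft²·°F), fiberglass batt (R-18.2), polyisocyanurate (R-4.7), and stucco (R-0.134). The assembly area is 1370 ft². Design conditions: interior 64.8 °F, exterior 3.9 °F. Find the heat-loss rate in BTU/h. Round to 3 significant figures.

3600 BTU/h

0.528/3.65 = 0.1447
R_total = 0.1447 + 18.2 + 4.7 + 0.134 = 23.18 ft²·°F·h/BTU
Q = A·ΔT/R = 1370 × (64.8 − 3.9) / 23.18 = 3600 BTU/h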